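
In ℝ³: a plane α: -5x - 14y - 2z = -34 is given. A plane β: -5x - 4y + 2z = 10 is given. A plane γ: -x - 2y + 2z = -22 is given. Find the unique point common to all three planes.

(-12, 8, -9)

Solving the 3×3 linear system -5x - 14y - 2z = -34, -5x - 4y + 2z = 10, -x - 2y + 2z = -22 (e.g. by elimination or Cramer's rule, determinant = -104) gives (-12, 8, -9).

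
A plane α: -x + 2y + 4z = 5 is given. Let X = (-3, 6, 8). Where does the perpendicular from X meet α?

Foot = X − λn with λ = (n·X − d)/|n|² = (47 − 5)/21 = 2.
Foot = (-3, 6, 8) − 2·(-1, 2, 4) = (-1, 2, 0).

(-1, 2, 0)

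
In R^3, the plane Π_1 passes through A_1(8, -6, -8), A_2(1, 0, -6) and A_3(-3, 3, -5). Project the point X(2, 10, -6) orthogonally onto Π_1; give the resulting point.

A_1A_2 = (-7, 6, 2), A_1A_3 = (-11, 9, 3); a normal to Π_1 is A_1A_2 × A_1A_3 = (0, -1, 3).
Using A_1: Π_1 has equation -y + 3z = -18.
Foot = X − λn with λ = (n·X − d)/|n|² = (-28 − (-18))/10 = -1.
Foot = (2, 10, -6) − (-1)·(0, -1, 3) = (2, 9, -3).

(2, 9, -3)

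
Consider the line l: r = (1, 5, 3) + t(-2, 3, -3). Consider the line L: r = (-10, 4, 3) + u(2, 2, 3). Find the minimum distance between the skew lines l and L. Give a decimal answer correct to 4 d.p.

Common perpendicular direction n = (-2, 3, -3) × (2, 2, 3) = (15, 0, -10).
With w = (-10, 4, 3) − (1, 5, 3) = (-11, -1, 0), w · n = -165.
Distance = |w · n| / |n| = |-165| / √325 ≈ 9.1526.

9.1526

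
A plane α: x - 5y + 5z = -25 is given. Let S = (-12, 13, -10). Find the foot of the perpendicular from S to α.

Foot = S − λn with λ = (n·S − d)/|n|² = (-127 − (-25))/51 = -2.
Foot = (-12, 13, -10) − (-2)·(1, -5, 5) = (-10, 3, 0).

(-10, 3, 0)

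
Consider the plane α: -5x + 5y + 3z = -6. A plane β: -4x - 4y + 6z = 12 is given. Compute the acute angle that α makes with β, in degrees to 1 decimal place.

cos θ = |n₁·n₂| / (|n₁||n₂|) = |18| / (√59 · √68).
θ = arccos(0.28418) ≈ 73.5°.

73.5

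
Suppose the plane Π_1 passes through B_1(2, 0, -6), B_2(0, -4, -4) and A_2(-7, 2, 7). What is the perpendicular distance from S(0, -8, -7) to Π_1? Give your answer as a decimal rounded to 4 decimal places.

1.2702

B_1B_2 = (-2, -4, 2), B_1A_2 = (-9, 2, 13); a normal to Π_1 is B_1B_2 × B_1A_2 = (-56, 8, -40).
Using B_1: Π_1 has equation -56x + 8y - 40z = 128.
n·S − d = (-56)·(0) + (8)·(-8) + (-40)·(-7) − 128 = 88; |n| = √4800.
Distance = |88| / √4800 = 88/√4800 ≈ 1.2702.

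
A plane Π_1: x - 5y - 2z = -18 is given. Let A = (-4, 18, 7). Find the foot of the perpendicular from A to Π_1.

(-1, 3, 1)

Foot = A − λn with λ = (n·A − d)/|n|² = (-108 − (-18))/30 = -3.
Foot = (-4, 18, 7) − (-3)·(1, -5, -2) = (-1, 3, 1).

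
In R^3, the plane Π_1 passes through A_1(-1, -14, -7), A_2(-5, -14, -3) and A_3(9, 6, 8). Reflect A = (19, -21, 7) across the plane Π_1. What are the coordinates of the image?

A_1A_2 = (-4, 0, 4), A_1A_3 = (10, 20, 15); a normal to Π_1 is A_1A_2 × A_1A_3 = (-80, 100, -80).
Using A_1: Π_1 has equation -80x + 100y - 80z = -760.
λ = (n·A − d)/|n|² = (-4180 − (-760))/22800 = -3/20.
Reflection = A − 2λn = (19, -21, 7) − (-3/10)·(-80, 100, -80) = (-5, 9, -17).

(-5, 9, -17)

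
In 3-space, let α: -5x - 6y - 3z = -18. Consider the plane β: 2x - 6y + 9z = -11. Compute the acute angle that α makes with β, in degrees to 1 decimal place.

cos θ = |n₁·n₂| / (|n₁||n₂|) = |-1| / (√70 · √121).
θ = arccos(0.01087) ≈ 89.4°.

89.4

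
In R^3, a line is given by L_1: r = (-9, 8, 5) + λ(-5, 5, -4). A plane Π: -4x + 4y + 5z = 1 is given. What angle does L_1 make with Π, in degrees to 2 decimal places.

19.03

sin θ = |n·v| / (|n||v|) = |20| / (√57 · √66) = 0.32608.
θ ≈ 19.03°.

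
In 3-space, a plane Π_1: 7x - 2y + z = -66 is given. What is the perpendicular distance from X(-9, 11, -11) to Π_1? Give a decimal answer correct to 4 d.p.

4.0825

n·X − d = (7)·(-9) + (-2)·(11) + (1)·(-11) − (-66) = -30; |n| = √54.
Distance = |-30| / √54 = 30/√54 ≈ 4.0825.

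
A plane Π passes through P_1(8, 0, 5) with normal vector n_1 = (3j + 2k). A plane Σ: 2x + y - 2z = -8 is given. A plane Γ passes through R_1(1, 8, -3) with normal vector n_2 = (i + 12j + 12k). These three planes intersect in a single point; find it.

Π: n_1·r = n_1·P_1 gives 3y + 2z = 10.
Γ: n_2·r = n_2·R_1 gives x + 12y + 12z = 61.
Solving the 3×3 linear system 3y + 2z = 10, 2x + y - 2z = -8, x + 12y + 12z = 61 (e.g. by elimination or Cramer's rule, determinant = -32) gives (1, 0, 5).

(1, 0, 5)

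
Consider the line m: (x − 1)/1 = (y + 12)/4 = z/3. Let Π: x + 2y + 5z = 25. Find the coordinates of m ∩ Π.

m has direction (1, 4, 3) through (1, -12, 0).
Substitute r = (1, -12, 0) + t(1, 4, 3) into the plane: -23 + 24t = 25, so t = 2.
Intersection: (1, -12, 0) + 2·(1, 4, 3) = (3, -4, 6).

(3, -4, 6)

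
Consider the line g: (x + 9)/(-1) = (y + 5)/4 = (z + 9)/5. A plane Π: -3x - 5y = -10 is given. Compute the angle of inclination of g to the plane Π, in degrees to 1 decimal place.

26.7

g has direction (-1, 4, 5) through (-9, -5, -9).
sin θ = |n·v| / (|n||v|) = |-17| / (√34 · √42) = 0.44987.
θ ≈ 26.7°.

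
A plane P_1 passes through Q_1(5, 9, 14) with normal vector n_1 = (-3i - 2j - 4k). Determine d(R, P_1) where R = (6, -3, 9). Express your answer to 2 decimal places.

7.61

P_1: n_1·r = n_1·Q_1 gives -3x - 2y - 4z = -89.
n·R − d = (-3)·(6) + (-2)·(-3) + (-4)·(9) − (-89) = 41; |n| = √29.
Distance = |41| / √29 = 41/√29 ≈ 7.61.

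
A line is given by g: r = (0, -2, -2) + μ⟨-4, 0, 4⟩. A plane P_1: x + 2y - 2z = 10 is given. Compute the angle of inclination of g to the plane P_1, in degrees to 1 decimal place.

45.0

sin θ = |n·v| / (|n||v|) = |-12| / (√9 · √32) = 0.70711.
θ ≈ 45.0°.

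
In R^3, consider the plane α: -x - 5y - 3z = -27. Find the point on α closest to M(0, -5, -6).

Foot = M − λn with λ = (n·M − d)/|n|² = (43 − (-27))/35 = 2.
Foot = (0, -5, -6) − 2·(-1, -5, -3) = (2, 5, 0).

(2, 5, 0)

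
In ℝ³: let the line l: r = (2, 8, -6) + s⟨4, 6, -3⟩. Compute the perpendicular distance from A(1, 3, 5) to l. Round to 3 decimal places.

Taking (2, 8, -6) on l with direction v = (4, 6, -3): w = A − (2, 8, -6) = (-1, -5, 11), and w × v = (-51, 41, 14).
Distance = |w × v| / |v| = √4478 / √61 ≈ 8.568.

8.568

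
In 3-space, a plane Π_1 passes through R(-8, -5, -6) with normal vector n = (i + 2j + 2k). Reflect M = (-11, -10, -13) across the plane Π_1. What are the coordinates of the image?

(-5, 2, -1)

Π_1: n·r = n·R gives x + 2y + 2z = -30.
λ = (n·M − d)/|n|² = (-57 − (-30))/9 = -3.
Reflection = M − 2λn = (-11, -10, -13) − (-6)·(1, 2, 2) = (-5, 2, -1).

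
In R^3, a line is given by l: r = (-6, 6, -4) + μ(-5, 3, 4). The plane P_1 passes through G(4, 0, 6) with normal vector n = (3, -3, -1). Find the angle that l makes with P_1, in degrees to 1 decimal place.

65.3

P_1: n·r = n·G gives 3x - 3y - z = 6.
sin θ = |n·v| / (|n||v|) = |-28| / (√19 · √50) = 0.90844.
θ ≈ 65.3°.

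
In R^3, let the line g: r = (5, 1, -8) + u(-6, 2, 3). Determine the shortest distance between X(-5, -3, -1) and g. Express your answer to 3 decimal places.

7.500

Taking (5, 1, -8) on g with direction v = (-6, 2, 3): w = X − (5, 1, -8) = (-10, -4, 7), and w × v = (-26, -12, -44).
Distance = |w × v| / |v| = √2756 / √49 ≈ 7.500.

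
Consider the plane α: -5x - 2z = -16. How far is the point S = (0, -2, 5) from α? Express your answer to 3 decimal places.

n·S − d = (-5)·(0) + (0)·(-2) + (-2)·(5) − (-16) = 6; |n| = √29.
Distance = |6| / √29 = 6/√29 ≈ 1.114.

1.114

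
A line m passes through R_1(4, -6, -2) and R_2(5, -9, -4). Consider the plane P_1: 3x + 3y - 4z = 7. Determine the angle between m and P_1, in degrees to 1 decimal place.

A direction vector for m is R_2 − R_1 = (1, -3, -2).
sin θ = |n·v| / (|n||v|) = |2| / (√34 · √14) = 0.09167.
θ ≈ 5.3°.

5.3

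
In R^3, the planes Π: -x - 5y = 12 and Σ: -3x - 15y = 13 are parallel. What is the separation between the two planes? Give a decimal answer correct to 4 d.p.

1.5036

Rescale Σ by 1/3: -x - 5y = 13/3. Then distance = |12 − (13/3)| / √26 ≈ 1.5036.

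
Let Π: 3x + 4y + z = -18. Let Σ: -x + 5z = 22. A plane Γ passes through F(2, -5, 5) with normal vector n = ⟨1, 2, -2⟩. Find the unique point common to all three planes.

Γ: n·r = n·F gives x + 2y - 2z = -18.
Solving the 3×3 linear system 3x + 4y + z = -18, -x + 5z = 22, x + 2y - 2z = -18 (e.g. by elimination or Cramer's rule, determinant = -20) gives (-2, -4, 4).

(-2, -4, 4)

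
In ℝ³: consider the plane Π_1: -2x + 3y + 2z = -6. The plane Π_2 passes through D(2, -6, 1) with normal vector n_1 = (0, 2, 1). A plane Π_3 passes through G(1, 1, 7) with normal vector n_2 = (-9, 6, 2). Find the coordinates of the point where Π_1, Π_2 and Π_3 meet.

Π_2: n_1·r = n_1·D gives 2y + z = -11.
Π_3: n_2·r = n_2·G gives -9x + 6y + 2z = 11.
Solving the 3×3 linear system -2x + 3y + 2z = -6, 2y + z = -11, -9x + 6y + 2z = 11 (e.g. by elimination or Cramer's rule, determinant = 13) gives (-5, -6, 1).

(-5, -6, 1)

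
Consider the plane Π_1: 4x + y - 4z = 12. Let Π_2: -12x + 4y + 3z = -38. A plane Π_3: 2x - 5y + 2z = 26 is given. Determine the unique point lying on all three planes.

(-1, -8, -6)

Solving the 3×3 linear system 4x + y - 4z = 12, -12x + 4y + 3z = -38, 2x - 5y + 2z = 26 (e.g. by elimination or Cramer's rule, determinant = -86) gives (-1, -8, -6).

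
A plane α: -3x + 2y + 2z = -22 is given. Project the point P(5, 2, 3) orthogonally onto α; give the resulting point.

(8, 0, 1)

Foot = P − λn with λ = (n·P − d)/|n|² = (-5 − (-22))/17 = 1.
Foot = (5, 2, 3) − 1·(-3, 2, 2) = (8, 0, 1).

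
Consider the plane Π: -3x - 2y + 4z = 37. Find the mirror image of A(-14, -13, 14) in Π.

(4, -1, -10)

λ = (n·A − d)/|n|² = (124 − 37)/29 = 3.
Reflection = A − 2λn = (-14, -13, 14) − 6·(-3, -2, 4) = (4, -1, -10).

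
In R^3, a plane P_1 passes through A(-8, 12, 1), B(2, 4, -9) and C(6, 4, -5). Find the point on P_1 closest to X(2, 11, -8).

AB = (10, -8, -10), AC = (14, -8, -6); a normal to P_1 is AB × AC = (-32, -80, 32).
Using A: P_1 has equation -32x - 80y + 32z = -672.
Foot = X − λn with λ = (n·X − d)/|n|² = (-1200 − (-672))/8448 = -1/16.
Foot = (2, 11, -8) − (-1/16)·(-32, -80, 32) = (0, 6, -6).

(0, 6, -6)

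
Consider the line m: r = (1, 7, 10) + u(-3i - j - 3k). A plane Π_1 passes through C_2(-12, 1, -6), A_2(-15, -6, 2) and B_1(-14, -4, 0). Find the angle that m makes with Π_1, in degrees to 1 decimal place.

C_2A_2 = (-3, -7, 8), C_2B_1 = (-2, -5, 6); a normal to Π_1 is C_2A_2 × C_2B_1 = (-2, 2, 1).
Using C_2: Π_1 has equation -2x + 2y + z = 20.
sin θ = |n·v| / (|n||v|) = |1| / (√9 · √19) = 0.07647.
θ ≈ 4.4°.

4.4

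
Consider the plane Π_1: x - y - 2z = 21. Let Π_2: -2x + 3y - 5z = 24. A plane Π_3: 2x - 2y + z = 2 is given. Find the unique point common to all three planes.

Solving the 3×3 linear system x - y - 2z = 21, -2x + 3y - 5z = 24, 2x - 2y + z = 2 (e.g. by elimination or Cramer's rule, determinant = 5) gives (-1, -6, -8).

(-1, -6, -8)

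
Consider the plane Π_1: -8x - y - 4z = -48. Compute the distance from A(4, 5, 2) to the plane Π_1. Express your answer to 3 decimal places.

0.333

n·A − d = (-8)·(4) + (-1)·(5) + (-4)·(2) − (-48) = 3; |n| = √81.
Distance = |3| / √81 = 3/√81 ≈ 0.333.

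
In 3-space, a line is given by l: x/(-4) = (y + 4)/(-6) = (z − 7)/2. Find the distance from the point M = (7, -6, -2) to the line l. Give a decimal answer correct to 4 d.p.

10.6469

l has direction (-4, -6, 2) through (0, -4, 7).
Taking (0, -4, 7) on l with direction v = (-4, -6, 2): w = M − (0, -4, 7) = (7, -2, -9), and w × v = (-58, 22, -50).
Distance = |w × v| / |v| = √6348 / √56 ≈ 10.6469.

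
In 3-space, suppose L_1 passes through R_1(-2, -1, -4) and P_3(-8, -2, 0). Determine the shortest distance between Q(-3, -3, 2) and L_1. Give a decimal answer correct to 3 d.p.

A direction vector for L_1 is P_3 − R_1 = (-6, -1, 4).
Taking (-2, -1, -4) on L_1 with direction v = (-6, -1, 4): w = Q − (-2, -1, -4) = (-1, -2, 6), and w × v = (-2, -32, -11).
Distance = |w × v| / |v| = √1149 / √53 ≈ 4.656.

4.656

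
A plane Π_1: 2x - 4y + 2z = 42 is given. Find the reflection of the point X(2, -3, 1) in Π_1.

(6, -11, 5)

λ = (n·X − d)/|n|² = (18 − 42)/24 = -1.
Reflection = X − 2λn = (2, -3, 1) − (-2)·(2, -4, 2) = (6, -11, 5).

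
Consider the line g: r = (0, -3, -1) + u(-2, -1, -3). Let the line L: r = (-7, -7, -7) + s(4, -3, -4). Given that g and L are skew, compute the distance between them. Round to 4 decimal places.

2.4004

Common perpendicular direction n = (-2, -1, -3) × (4, -3, -4) = (-5, -20, 10).
With w = (-7, -7, -7) − (0, -3, -1) = (-7, -4, -6), w · n = 55.
Distance = |w · n| / |n| = |55| / √525 ≈ 2.4004.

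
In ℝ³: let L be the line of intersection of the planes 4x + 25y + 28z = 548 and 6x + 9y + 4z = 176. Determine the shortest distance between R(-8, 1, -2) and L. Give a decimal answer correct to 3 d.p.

19.338

Direction of L: (4, 25, 28) × (6, 9, 4) = (-152, 152, -114).
A point on L: solving the two plane equations with x = 10 gives (10, 8, 11).
Taking (10, 8, 11) on L with direction v = (-152, 152, -114): w = R − (10, 8, 11) = (-18, -7, -13), and w × v = (2774, -76, -3800).
Distance = |w × v| / |v| = √22140852 / √59204 ≈ 19.338.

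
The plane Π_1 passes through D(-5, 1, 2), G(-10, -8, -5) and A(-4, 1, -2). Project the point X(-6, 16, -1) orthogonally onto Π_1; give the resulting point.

DG = (-5, -9, -7), DA = (1, 0, -4); a normal to Π_1 is DG × DA = (36, -27, 9).
Using D: Π_1 has equation 36x - 27y + 9z = -189.
Foot = X − λn with λ = (n·X − d)/|n|² = (-657 − (-189))/2106 = -2/9.
Foot = (-6, 16, -1) − (-2/9)·(36, -27, 9) = (2, 10, 1).

(2, 10, 1)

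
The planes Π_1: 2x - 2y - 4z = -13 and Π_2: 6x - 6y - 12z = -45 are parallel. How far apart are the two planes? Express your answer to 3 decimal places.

Rescale Π_2 by 1/3: 2x - 2y - 4z = -15. Then distance = |-13 − (-15)| / √24 ≈ 0.408.

0.408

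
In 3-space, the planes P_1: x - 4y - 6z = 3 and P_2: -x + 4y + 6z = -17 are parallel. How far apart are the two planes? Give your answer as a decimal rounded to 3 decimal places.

1.923

Rescale P_2 by 1/(-1): x - 4y - 6z = 17. Then distance = |3 − 17| / √53 ≈ 1.923.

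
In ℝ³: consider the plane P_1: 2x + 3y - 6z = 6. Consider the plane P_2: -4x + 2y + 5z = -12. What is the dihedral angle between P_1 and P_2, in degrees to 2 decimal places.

47.04

cos θ = |n₁·n₂| / (|n₁||n₂|) = |-32| / (√49 · √45).
θ = arccos(0.68147) ≈ 47.04°.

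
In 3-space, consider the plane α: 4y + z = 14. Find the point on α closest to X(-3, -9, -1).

Foot = X − λn with λ = (n·X − d)/|n|² = (-37 − 14)/17 = -3.
Foot = (-3, -9, -1) − (-3)·(0, 4, 1) = (-3, 3, 2).

(-3, 3, 2)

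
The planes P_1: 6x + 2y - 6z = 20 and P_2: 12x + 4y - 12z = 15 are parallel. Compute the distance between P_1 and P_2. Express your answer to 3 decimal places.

Rescale P_2 by 1/2: 6x + 2y - 6z = 15/2. Then distance = |20 − (15/2)| / √76 ≈ 1.434.

1.434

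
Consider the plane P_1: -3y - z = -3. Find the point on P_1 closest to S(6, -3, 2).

Foot = S − λn with λ = (n·S − d)/|n|² = (7 − (-3))/10 = 1.
Foot = (6, -3, 2) − 1·(0, -3, -1) = (6, 0, 3).

(6, 0, 3)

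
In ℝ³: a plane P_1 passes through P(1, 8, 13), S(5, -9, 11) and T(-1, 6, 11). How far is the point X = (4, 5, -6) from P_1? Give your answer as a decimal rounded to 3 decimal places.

PS = (4, -17, -2), PT = (-2, -2, -2); a normal to P_1 is PS × PT = (30, 12, -42).
Using P: P_1 has equation 30x + 12y - 42z = -420.
n·X − d = (30)·(4) + (12)·(5) + (-42)·(-6) − (-420) = 852; |n| = √2808.
Distance = |852| / √2808 = 852/√2808 ≈ 16.078.

16.078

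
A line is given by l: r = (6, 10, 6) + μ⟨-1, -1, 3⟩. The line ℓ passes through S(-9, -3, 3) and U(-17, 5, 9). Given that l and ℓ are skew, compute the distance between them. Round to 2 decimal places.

19.03

A direction vector for ℓ is U − S = (-8, 8, 6).
Common perpendicular direction n = (-1, -1, 3) × (-8, 8, 6) = (-30, -18, -16).
With w = (-9, -3, 3) − (6, 10, 6) = (-15, -13, -3), w · n = 732.
Distance = |w · n| / |n| = |732| / √1480 ≈ 19.03.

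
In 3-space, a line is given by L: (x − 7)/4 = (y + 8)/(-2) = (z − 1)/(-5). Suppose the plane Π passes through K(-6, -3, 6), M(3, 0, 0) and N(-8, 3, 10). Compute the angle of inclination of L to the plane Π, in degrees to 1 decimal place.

6.4

L has direction (4, -2, -5) through (7, -8, 1).
KM = (9, 3, -6), KN = (-2, 6, 4); a normal to Π is KM × KN = (48, -24, 60).
Using K: Π has equation 48x - 24y + 60z = 144.
sin θ = |n·v| / (|n||v|) = |-60| / (√6480 · √45) = 0.11111.
θ ≈ 6.4°.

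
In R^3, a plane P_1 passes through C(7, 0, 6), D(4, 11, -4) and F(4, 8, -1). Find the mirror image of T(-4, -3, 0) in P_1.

CD = (-3, 11, -10), CF = (-3, 8, -7); a normal to P_1 is CD × CF = (3, 9, 9).
Using C: P_1 has equation 3x + 9y + 9z = 75.
λ = (n·T − d)/|n|² = (-39 − 75)/171 = -2/3.
Reflection = T − 2λn = (-4, -3, 0) − (-4/3)·(3, 9, 9) = (0, 9, 12).

(0, 9, 12)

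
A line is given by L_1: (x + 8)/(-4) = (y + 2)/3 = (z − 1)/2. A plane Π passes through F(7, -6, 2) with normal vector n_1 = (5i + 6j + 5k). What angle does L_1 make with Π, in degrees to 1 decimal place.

9.2

L_1 has direction (-4, 3, 2) through (-8, -2, 1).
Π: n_1·r = n_1·F gives 5x + 6y + 5z = 9.
sin θ = |n·v| / (|n||v|) = |8| / (√86 · √29) = 0.16019.
θ ≈ 9.2°.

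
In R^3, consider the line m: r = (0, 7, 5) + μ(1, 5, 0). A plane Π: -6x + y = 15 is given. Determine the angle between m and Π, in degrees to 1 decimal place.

sin θ = |n·v| / (|n||v|) = |-1| / (√37 · √26) = 0.03224.
θ ≈ 1.8°.

1.8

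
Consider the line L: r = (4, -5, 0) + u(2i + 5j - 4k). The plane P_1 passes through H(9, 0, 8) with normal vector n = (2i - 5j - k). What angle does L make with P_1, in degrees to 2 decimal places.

27.56

P_1: n·r = n·H gives 2x - 5y - z = 10.
sin θ = |n·v| / (|n||v|) = |-17| / (√30 · √45) = 0.46268.
θ ≈ 27.56°.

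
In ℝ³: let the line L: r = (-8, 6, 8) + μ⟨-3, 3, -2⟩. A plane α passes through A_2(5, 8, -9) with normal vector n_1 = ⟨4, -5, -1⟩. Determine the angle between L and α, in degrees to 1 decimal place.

55.3

α: n_1·r = n_1·A_2 gives 4x - 5y - z = -11.
sin θ = |n·v| / (|n||v|) = |-25| / (√42 · √22) = 0.82244.
θ ≈ 55.3°.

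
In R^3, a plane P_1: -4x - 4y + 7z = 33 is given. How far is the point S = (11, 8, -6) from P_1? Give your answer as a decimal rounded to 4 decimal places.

16.7778

n·S − d = (-4)·(11) + (-4)·(8) + (7)·(-6) − 33 = -151; |n| = √81.
Distance = |-151| / √81 = 151/√81 ≈ 16.7778.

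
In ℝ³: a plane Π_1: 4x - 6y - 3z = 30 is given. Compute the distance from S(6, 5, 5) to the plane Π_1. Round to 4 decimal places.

n·S − d = (4)·(6) + (-6)·(5) + (-3)·(5) − 30 = -51; |n| = √61.
Distance = |-51| / √61 = 51/√61 ≈ 6.5299.

6.5299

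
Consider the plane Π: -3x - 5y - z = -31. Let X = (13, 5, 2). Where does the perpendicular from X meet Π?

Foot = X − λn with λ = (n·X − d)/|n|² = (-66 − (-31))/35 = -1.
Foot = (13, 5, 2) − (-1)·(-3, -5, -1) = (10, 0, 1).

(10, 0, 1)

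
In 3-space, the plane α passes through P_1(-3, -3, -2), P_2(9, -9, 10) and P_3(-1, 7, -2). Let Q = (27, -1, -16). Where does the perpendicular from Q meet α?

P_1P_2 = (12, -6, 12), P_1P_3 = (2, 10, 0); a normal to α is P_1P_2 × P_1P_3 = (-120, 24, 132).
Using P_1: α has equation -120x + 24y + 132z = 24.
Foot = Q − λn with λ = (n·Q − d)/|n|² = (-5376 − 24)/32400 = -1/6.
Foot = (27, -1, -16) − (-1/6)·(-120, 24, 132) = (7, 3, 6).

(7, 3, 6)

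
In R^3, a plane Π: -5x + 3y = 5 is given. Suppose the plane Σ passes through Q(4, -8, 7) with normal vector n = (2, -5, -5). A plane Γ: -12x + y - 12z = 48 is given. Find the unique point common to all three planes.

Σ: n·r = n·Q gives 2x - 5y - 5z = 13.
Solving the 3×3 linear system -5x + 3y = 5, 2x - 5y - 5z = 13, -12x + y - 12z = 48 (e.g. by elimination or Cramer's rule, determinant = -73) gives (-1, 0, -3).

(-1, 0, -3)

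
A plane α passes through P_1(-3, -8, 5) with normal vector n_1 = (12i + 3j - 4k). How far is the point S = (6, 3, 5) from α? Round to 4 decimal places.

10.8462

α: n_1·r = n_1·P_1 gives 12x + 3y - 4z = -80.
n·S − d = (12)·(6) + (3)·(3) + (-4)·(5) − (-80) = 141; |n| = √169.
Distance = |141| / √169 = 141/√169 ≈ 10.8462.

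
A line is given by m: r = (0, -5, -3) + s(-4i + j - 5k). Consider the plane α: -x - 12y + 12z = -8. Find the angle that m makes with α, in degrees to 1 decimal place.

sin θ = |n·v| / (|n||v|) = |-68| / (√289 · √42) = 0.61721.
θ ≈ 38.1°.

38.1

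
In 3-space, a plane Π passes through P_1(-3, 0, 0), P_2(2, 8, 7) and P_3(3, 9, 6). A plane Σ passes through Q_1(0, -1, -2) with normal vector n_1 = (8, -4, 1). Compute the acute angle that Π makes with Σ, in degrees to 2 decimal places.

P_1P_2 = (5, 8, 7), P_1P_3 = (6, 9, 6); a normal to Π is P_1P_2 × P_1P_3 = (-15, 12, -3).
Using P_1: Π has equation -15x + 12y - 3z = 45.
Σ: n_1·r = n_1·Q_1 gives 8x - 4y + z = 2.
cos θ = |n₁·n₂| / (|n₁||n₂|) = |-171| / (√378 · √81).
θ = arccos(0.97725) ≈ 12.24°.

12.24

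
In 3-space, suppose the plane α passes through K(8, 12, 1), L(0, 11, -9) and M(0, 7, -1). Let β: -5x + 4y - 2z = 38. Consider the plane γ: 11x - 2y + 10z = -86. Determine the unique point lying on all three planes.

(-10, -2, 2)

KL = (-8, -1, -10), KM = (-8, -5, -2); a normal to α is KL × KM = (-48, 64, 32).
Using K: α has equation -48x + 64y + 32z = 416.
Solving the 3×3 linear system -48x + 64y + 32z = 416, -5x + 4y - 2z = 38, 11x - 2y + 10z = -86 (e.g. by elimination or Cramer's rule, determinant = -1024) gives (-10, -2, 2).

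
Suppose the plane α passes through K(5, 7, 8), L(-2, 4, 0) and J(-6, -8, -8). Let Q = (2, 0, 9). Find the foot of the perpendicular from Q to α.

(5, 1, 6)

KL = (-7, -3, -8), KJ = (-11, -15, -16); a normal to α is KL × KJ = (-72, -24, 72).
Using K: α has equation -72x - 24y + 72z = 48.
Foot = Q − λn with λ = (n·Q − d)/|n|² = (504 − 48)/10944 = 1/24.
Foot = (2, 0, 9) − (1/24)·(-72, -24, 72) = (5, 1, 6).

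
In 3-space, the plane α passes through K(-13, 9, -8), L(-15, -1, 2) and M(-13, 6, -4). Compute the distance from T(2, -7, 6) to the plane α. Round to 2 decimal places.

13.72

KL = (-2, -10, 10), KM = (0, -3, 4); a normal to α is KL × KM = (-10, 8, 6).
Using K: α has equation -10x + 8y + 6z = 154.
n·T − d = (-10)·(2) + (8)·(-7) + (6)·(6) − 154 = -194; |n| = √200.
Distance = |-194| / √200 = 194/√200 ≈ 13.72.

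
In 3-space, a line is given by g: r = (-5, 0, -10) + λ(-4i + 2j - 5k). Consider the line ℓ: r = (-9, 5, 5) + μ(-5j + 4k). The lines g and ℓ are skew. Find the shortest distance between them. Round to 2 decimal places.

14.57

Common perpendicular direction n = (-4, 2, -5) × (0, -5, 4) = (-17, 16, 20).
With w = (-9, 5, 5) − (-5, 0, -10) = (-4, 5, 15), w · n = 448.
Distance = |w · n| / |n| = |448| / √945 ≈ 14.57.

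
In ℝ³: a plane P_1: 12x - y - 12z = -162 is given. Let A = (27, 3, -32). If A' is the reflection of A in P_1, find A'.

(-45, 9, 40)

λ = (n·A − d)/|n|² = (705 − (-162))/289 = 3.
Reflection = A − 2λn = (27, 3, -32) − 6·(12, -1, -12) = (-45, 9, 40).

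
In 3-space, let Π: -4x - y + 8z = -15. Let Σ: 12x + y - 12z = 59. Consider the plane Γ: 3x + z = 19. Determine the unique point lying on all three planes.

(6, -1, 1)

Solving the 3×3 linear system -4x - y + 8z = -15, 12x + y - 12z = 59, 3x + z = 19 (e.g. by elimination or Cramer's rule, determinant = 20) gives (6, -1, 1).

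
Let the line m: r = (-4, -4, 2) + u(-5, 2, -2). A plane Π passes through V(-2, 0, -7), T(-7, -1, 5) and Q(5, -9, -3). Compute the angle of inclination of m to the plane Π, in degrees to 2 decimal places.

VT = (-5, -1, 12), VQ = (7, -9, 4); a normal to Π is VT × VQ = (104, 104, 52).
Using V: Π has equation 104x + 104y + 52z = -572.
sin θ = |n·v| / (|n||v|) = |-416| / (√24336 · √33) = 0.46421.
θ ≈ 27.66°.

27.66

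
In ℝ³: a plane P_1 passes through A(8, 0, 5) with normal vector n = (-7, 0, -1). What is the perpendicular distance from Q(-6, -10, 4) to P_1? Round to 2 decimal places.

P_1: n·r = n·A gives -7x - z = -61.
n·Q − d = (-7)·(-6) + (0)·(-10) + (-1)·(4) − (-61) = 99; |n| = √50.
Distance = |99| / √50 = 99/√50 ≈ 14.00.

14.00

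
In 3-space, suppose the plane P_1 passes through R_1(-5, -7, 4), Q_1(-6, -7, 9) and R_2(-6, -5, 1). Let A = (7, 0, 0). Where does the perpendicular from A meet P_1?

R_1Q_1 = (-1, 0, 5), R_1R_2 = (-1, 2, -3); a normal to P_1 is R_1Q_1 × R_1R_2 = (-10, -8, -2).
Using R_1: P_1 has equation -10x - 8y - 2z = 98.
Foot = A − λn with λ = (n·A − d)/|n|² = (-70 − 98)/168 = -1.
Foot = (7, 0, 0) − (-1)·(-10, -8, -2) = (-3, -8, -2).

(-3, -8, -2)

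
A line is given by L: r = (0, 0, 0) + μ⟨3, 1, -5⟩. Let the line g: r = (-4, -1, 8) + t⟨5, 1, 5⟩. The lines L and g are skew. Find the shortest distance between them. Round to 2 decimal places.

0.39

Common perpendicular direction n = (3, 1, -5) × (5, 1, 5) = (10, -40, -2).
With w = (-4, -1, 8) − (0, 0, 0) = (-4, -1, 8), w · n = -16.
Distance = |w · n| / |n| = |-16| / √1704 ≈ 0.39.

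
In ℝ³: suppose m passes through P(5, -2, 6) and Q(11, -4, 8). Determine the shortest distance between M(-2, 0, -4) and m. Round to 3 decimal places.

A direction vector for m is Q − P = (6, -2, 2).
Taking (5, -2, 6) on m with direction v = (6, -2, 2): w = M − (5, -2, 6) = (-7, 2, -10), and w × v = (-16, -46, 2).
Distance = |w × v| / |v| = √2376 / √44 ≈ 7.348.

7.348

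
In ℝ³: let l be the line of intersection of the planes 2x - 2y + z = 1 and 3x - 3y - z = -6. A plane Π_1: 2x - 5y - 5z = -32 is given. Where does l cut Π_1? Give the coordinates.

(4, 5, 3)

Direction of l: (2, -2, 1) × (3, -3, -1) = (5, 5, 0).
A point on l: solving the two plane equations with x = 14 gives (14, 15, 3).
Substitute r = (14, 15, 3) + t(5, 5, 0) into the plane: -62 + (-15)t = -32, so t = -2.
Intersection: (14, 15, 3) + (-2)·(5, 5, 0) = (4, 5, 3).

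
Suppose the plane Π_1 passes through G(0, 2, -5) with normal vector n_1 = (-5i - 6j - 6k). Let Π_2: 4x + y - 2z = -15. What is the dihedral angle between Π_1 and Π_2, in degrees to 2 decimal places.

71.93

Π_1: n_1·r = n_1·G gives -5x - 6y - 6z = 18.
cos θ = |n₁·n₂| / (|n₁||n₂|) = |-14| / (√97 · √21).
θ = arccos(0.31019) ≈ 71.93°.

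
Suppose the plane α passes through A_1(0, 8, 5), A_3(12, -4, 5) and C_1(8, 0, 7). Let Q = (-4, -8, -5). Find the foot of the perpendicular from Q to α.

(6, 2, -5)

A_1A_3 = (12, -12, 0), A_1C_1 = (8, -8, 2); a normal to α is A_1A_3 × A_1C_1 = (-24, -24, 0).
Using A_1: α has equation -24x - 24y = -192.
Foot = Q − λn with λ = (n·Q − d)/|n|² = (288 − (-192))/1152 = 5/12.
Foot = (-4, -8, -5) − (5/12)·(-24, -24, 0) = (6, 2, -5).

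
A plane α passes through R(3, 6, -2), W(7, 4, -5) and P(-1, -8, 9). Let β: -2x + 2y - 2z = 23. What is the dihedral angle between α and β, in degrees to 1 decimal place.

RW = (4, -2, -3), RP = (-4, -14, 11); a normal to α is RW × RP = (-64, -32, -64).
Using R: α has equation -64x - 32y - 64z = -256.
cos θ = |n₁·n₂| / (|n₁||n₂|) = |192| / (√9216 · √12).
θ = arccos(0.57735) ≈ 54.7°.

54.7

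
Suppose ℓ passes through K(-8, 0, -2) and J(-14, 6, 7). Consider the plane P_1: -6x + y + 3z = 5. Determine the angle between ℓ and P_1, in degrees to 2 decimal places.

A direction vector for ℓ is J − K = (-6, 6, 9).
sin θ = |n·v| / (|n||v|) = |69| / (√46 · √153) = 0.82248.
θ ≈ 55.33°.

55.33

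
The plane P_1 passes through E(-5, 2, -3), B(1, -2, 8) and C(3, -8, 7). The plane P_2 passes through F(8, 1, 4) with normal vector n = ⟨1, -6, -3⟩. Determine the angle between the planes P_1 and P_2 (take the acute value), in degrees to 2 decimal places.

88.53

EB = (6, -4, 11), EC = (8, -10, 10); a normal to P_1 is EB × EC = (70, 28, -28).
Using E: P_1 has equation 70x + 28y - 28z = -210.
P_2: n·r = n·F gives x - 6y - 3z = -10.
cos θ = |n₁·n₂| / (|n₁||n₂|) = |-14| / (√6468 · √46).
θ = arccos(0.02567) ≈ 88.53°.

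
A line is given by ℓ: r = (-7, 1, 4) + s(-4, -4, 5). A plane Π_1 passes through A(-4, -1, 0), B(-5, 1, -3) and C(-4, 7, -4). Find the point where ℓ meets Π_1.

AB = (-1, 2, -3), AC = (0, 8, -4); a normal to Π_1 is AB × AC = (16, -4, -8).
Using A: Π_1 has equation 16x - 4y - 8z = -60.
Substitute r = (-7, 1, 4) + t(-4, -4, 5) into the plane: -148 + (-88)t = -60, so t = -1.
Intersection: (-7, 1, 4) + (-1)·(-4, -4, 5) = (-3, 5, -1).

(-3, 5, -1)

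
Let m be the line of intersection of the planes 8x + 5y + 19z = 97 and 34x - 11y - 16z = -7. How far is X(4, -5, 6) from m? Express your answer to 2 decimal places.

Direction of m: (8, 5, 19) × (34, -11, -16) = (129, 774, -258).
A point on m: solving the two plane equations with x = 2 gives (2, 1, 4).
Taking (2, 1, 4) on m with direction v = (129, 774, -258): w = X − (2, 1, 4) = (2, -6, 2), and w × v = (0, 774, 2322).
Distance = |w × v| / |v| = √5990760 / √682281 ≈ 2.96.

2.96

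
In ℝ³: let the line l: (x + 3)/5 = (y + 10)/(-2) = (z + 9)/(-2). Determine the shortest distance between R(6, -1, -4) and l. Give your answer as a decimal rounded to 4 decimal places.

13.3507

l has direction (5, -2, -2) through (-3, -10, -9).
Taking (-3, -10, -9) on l with direction v = (5, -2, -2): w = R − (-3, -10, -9) = (9, 9, 5), and w × v = (-8, 43, -63).
Distance = |w × v| / |v| = √5882 / √33 ≈ 13.3507.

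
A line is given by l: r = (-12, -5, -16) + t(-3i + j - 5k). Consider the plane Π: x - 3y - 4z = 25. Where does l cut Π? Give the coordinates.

Substitute r = (-12, -5, -16) + t(-3, 1, -5) into the plane: 67 + 14t = 25, so t = -3.
Intersection: (-12, -5, -16) + (-3)·(-3, 1, -5) = (-3, -8, -1).

(-3, -8, -1)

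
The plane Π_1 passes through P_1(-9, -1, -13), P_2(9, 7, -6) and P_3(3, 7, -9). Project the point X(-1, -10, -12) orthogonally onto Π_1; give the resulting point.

P_1P_2 = (18, 8, 7), P_1P_3 = (12, 8, 4); a normal to Π_1 is P_1P_2 × P_1P_3 = (-24, 12, 48).
Using P_1: Π_1 has equation -24x + 12y + 48z = -420.
Foot = X − λn with λ = (n·X − d)/|n|² = (-672 − (-420))/3024 = -1/12.
Foot = (-1, -10, -12) − (-1/12)·(-24, 12, 48) = (-3, -9, -8).

(-3, -9, -8)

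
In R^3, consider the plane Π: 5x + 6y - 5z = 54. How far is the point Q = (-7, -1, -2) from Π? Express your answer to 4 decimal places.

n·Q − d = (5)·(-7) + (6)·(-1) + (-5)·(-2) − 54 = -85; |n| = √86.
Distance = |-85| / √86 = 85/√86 ≈ 9.1658.

9.1658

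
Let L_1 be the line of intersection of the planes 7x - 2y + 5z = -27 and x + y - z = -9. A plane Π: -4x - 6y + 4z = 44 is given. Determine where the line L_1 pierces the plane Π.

(-5, -4, 0)

Direction of L_1: (7, -2, 5) × (1, 1, -1) = (-3, 12, 9).
A point on L_1: solving the two plane equations with x = -9 gives (-9, 12, 12).
Substitute r = (-9, 12, 12) + t(-3, 12, 9) into the plane: 12 + (-24)t = 44, so t = -4/3.
Intersection: (-9, 12, 12) + (-4/3)·(-3, 12, 9) = (-5, -4, 0).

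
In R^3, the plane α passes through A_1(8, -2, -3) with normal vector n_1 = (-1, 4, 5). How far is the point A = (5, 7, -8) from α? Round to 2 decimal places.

2.16

α: n_1·r = n_1·A_1 gives -x + 4y + 5z = -31.
n·A − d = (-1)·(5) + (4)·(7) + (5)·(-8) − (-31) = 14; |n| = √42.
Distance = |14| / √42 = 14/√42 ≈ 2.16.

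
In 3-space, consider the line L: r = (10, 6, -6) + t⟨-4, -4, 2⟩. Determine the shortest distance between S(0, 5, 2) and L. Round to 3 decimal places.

8.062

Taking (10, 6, -6) on L with direction v = (-4, -4, 2): w = S − (10, 6, -6) = (-10, -1, 8), and w × v = (30, -12, 36).
Distance = |w × v| / |v| = √2340 / √36 ≈ 8.062.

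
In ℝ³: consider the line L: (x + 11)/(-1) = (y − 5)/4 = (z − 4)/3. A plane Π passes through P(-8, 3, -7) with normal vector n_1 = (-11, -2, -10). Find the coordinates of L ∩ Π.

L has direction (-1, 4, 3) through (-11, 5, 4).
Π: n_1·r = n_1·P gives -11x - 2y - 10z = 152.
Substitute r = (-11, 5, 4) + t(-1, 4, 3) into the plane: 71 + (-27)t = 152, so t = -3.
Intersection: (-11, 5, 4) + (-3)·(-1, 4, 3) = (-8, -7, -5).

(-8, -7, -5)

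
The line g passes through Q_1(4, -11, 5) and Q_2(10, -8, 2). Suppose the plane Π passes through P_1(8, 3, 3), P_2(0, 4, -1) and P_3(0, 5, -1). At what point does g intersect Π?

A direction vector for g is Q_2 − Q_1 = (6, 3, -3).
P_1P_2 = (-8, 1, -4), P_1P_3 = (-8, 2, -4); a normal to Π is P_1P_2 × P_1P_3 = (4, 0, -8).
Using P_1: Π has equation 4x - 8z = 8.
Substitute r = (4, -11, 5) + t(6, 3, -3) into the plane: -24 + 48t = 8, so t = 2/3.
Intersection: (4, -11, 5) + (2/3)·(6, 3, -3) = (8, -9, 3).

(8, -9, 3)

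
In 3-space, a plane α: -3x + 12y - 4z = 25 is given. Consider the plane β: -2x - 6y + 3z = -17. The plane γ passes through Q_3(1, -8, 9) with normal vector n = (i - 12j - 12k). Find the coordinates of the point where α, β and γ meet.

(1, 2, -1)

γ: n·r = n·Q_3 gives x - 12y - 12z = -11.
Solving the 3×3 linear system -3x + 12y - 4z = 25, -2x - 6y + 3z = -17, x - 12y - 12z = -11 (e.g. by elimination or Cramer's rule, determinant = -696) gives (1, 2, -1).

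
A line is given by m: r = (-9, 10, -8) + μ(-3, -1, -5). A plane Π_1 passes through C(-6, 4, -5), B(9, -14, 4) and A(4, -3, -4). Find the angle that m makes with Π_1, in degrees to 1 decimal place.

59.1

CB = (15, -18, 9), CA = (10, -7, 1); a normal to Π_1 is CB × CA = (45, 75, 75).
Using C: Π_1 has equation 45x + 75y + 75z = -345.
sin θ = |n·v| / (|n||v|) = |-585| / (√13275 · √35) = 0.85823.
θ ≈ 59.1°.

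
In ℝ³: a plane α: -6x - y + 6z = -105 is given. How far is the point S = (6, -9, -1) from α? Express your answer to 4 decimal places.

8.4270

n·S − d = (-6)·(6) + (-1)·(-9) + (6)·(-1) − (-105) = 72; |n| = √73.
Distance = |72| / √73 = 72/√73 ≈ 8.4270.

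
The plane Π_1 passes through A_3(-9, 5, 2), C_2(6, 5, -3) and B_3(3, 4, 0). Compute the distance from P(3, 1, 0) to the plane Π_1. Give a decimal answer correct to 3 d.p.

A_3C_2 = (15, 0, -5), A_3B_3 = (12, -1, -2); a normal to Π_1 is A_3C_2 × A_3B_3 = (-5, -30, -15).
Using A_3: Π_1 has equation -5x - 30y - 15z = -135.
n·P − d = (-5)·(3) + (-30)·(1) + (-15)·(0) − (-135) = 90; |n| = √1150.
Distance = |90| / √1150 = 90/√1150 ≈ 2.654.

2.654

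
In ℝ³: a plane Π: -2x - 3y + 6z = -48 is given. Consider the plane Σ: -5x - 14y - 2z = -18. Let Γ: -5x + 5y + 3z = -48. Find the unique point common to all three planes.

Solving the 3×3 linear system -2x - 3y + 6z = -48, -5x - 14y - 2z = -18, -5x + 5y + 3z = -48 (e.g. by elimination or Cramer's rule, determinant = -581) gives (6, 0, -6).

(6, 0, -6)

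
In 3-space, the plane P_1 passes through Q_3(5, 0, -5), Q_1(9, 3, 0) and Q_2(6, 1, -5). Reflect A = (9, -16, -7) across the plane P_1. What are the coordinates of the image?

(-11, 4, -3)

Q_3Q_1 = (4, 3, 5), Q_3Q_2 = (1, 1, 0); a normal to P_1 is Q_3Q_1 × Q_3Q_2 = (-5, 5, 1).
Using Q_3: P_1 has equation -5x + 5y + z = -30.
λ = (n·A − d)/|n|² = (-132 − (-30))/51 = -2.
Reflection = A − 2λn = (9, -16, -7) − (-4)·(-5, 5, 1) = (-11, 4, -3).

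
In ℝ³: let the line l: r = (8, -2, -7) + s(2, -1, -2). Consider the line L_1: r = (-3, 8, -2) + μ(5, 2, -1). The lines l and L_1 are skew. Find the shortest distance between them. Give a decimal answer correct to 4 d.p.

Common perpendicular direction n = (2, -1, -2) × (5, 2, -1) = (5, -8, 9).
With w = (-3, 8, -2) − (8, -2, -7) = (-11, 10, 5), w · n = -90.
Distance = |w · n| / |n| = |-90| / √170 ≈ 6.9027.

6.9027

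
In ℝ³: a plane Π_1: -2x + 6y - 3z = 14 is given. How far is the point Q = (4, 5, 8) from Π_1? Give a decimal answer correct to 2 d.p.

2.29

n·Q − d = (-2)·(4) + (6)·(5) + (-3)·(8) − 14 = -16; |n| = √49.
Distance = |-16| / √49 = 16/√49 ≈ 2.29.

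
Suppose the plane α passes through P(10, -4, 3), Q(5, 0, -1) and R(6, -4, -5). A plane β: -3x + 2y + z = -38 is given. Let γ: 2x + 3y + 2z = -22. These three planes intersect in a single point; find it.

PQ = (-5, 4, -4), PR = (-4, 0, -8); a normal to α is PQ × PR = (-32, -24, 16).
Using P: α has equation -32x - 24y + 16z = -176.
Solving the 3×3 linear system -32x - 24y + 16z = -176, -3x + 2y + z = -38, 2x + 3y + 2z = -22 (e.g. by elimination or Cramer's rule, determinant = -432) gives (6, -6, -8).

(6, -6, -8)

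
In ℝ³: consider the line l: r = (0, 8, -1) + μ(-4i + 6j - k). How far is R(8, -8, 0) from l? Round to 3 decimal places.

Taking (0, 8, -1) on l with direction v = (-4, 6, -1): w = R − (0, 8, -1) = (8, -16, 1), and w × v = (10, 4, -16).
Distance = |w × v| / |v| = √372 / √53 ≈ 2.649.

2.649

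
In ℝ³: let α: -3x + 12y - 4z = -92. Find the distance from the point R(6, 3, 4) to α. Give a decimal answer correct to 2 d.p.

n·R − d = (-3)·(6) + (12)·(3) + (-4)·(4) − (-92) = 94; |n| = √169.
Distance = |94| / √169 = 94/√169 ≈ 7.23.

7.23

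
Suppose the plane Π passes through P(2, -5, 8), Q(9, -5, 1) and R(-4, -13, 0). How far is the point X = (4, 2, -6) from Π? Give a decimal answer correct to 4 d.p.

10.7778

PQ = (7, 0, -7), PR = (-6, -8, -8); a normal to Π is PQ × PR = (-56, 98, -56).
Using P: Π has equation -56x + 98y - 56z = -1050.
n·X − d = (-56)·(4) + (98)·(2) + (-56)·(-6) − (-1050) = 1358; |n| = √15876.
Distance = |1358| / √15876 = 1358/√15876 ≈ 10.7778.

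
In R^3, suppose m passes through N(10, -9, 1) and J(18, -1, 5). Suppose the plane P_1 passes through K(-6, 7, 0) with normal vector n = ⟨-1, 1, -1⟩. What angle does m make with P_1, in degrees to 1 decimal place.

11.1

A direction vector for m is J − N = (8, 8, 4).
P_1: n·r = n·K gives -x + y - z = 13.
sin θ = |n·v| / (|n||v|) = |-4| / (√3 · √144) = 0.19245.
θ ≈ 11.1°.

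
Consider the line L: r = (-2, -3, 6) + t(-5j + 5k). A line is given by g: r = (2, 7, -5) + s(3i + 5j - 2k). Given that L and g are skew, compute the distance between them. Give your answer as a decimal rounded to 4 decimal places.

2.8868

Common perpendicular direction n = (0, -5, 5) × (3, 5, -2) = (-15, 15, 15).
With w = (2, 7, -5) − (-2, -3, 6) = (4, 10, -11), w · n = -75.
Distance = |w · n| / |n| = |-75| / √675 ≈ 2.8868.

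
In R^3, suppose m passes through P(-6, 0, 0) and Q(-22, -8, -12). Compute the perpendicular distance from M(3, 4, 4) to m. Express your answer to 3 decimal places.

A direction vector for m is Q − P = (-16, -8, -12).
Taking (-6, 0, 0) on m with direction v = (-16, -8, -12): w = M − (-6, 0, 0) = (9, 4, 4), and w × v = (-16, 44, -8).
Distance = |w × v| / |v| = √2256 / √464 ≈ 2.205.

2.205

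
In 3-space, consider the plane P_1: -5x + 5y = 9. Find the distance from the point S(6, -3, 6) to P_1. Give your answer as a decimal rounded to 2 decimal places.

n·S − d = (-5)·(6) + (5)·(-3) + (0)·(6) − 9 = -54; |n| = √50.
Distance = |-54| / √50 = 54/√50 ≈ 7.64.

7.64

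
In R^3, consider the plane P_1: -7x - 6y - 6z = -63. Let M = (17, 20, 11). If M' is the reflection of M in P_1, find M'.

λ = (n·M − d)/|n|² = (-305 − (-63))/121 = -2.
Reflection = M − 2λn = (17, 20, 11) − (-4)·(-7, -6, -6) = (-11, -4, -13).

(-11, -4, -13)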